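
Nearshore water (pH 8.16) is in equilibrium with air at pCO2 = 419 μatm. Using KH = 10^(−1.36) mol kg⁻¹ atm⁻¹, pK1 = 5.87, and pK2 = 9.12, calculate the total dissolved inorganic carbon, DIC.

DIC = 3.98 mmol/kg

[CO2*] = KH · pCO2 = 10^(−1.36) × 419×10^-6 = 1.829×10^-5 mol/kg
α₀ = 1/(1 + K1/[H⁺] + K1K2/[H⁺]²) = 1/(1 + 10^+2.29 + 10^+1.33) = 0.004601
DIC = [CO2*]/α₀ = 1.829×10^-5 / 0.004601 = 3.98 mmol/kg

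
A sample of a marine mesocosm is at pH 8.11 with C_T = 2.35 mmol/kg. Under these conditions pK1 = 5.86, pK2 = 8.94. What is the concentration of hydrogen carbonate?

[HCO3⁻] = 2.04 mmol/kg

α₁ = 1 / (1 + [H⁺]/K1 + K2/[H⁺]) = 1 / (1 + 10^-2.25 + 10^-0.83)
   = 1 / (1 + 0.0056234 + 0.14791) = 1/1.1535 = 0.8669
[HCO3⁻] = α₁ × DIC = 0.8669 × 2.35 = 2.04 mmol/kg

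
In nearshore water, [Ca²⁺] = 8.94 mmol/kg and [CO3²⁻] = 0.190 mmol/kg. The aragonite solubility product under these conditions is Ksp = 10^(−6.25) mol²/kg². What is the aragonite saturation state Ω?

Ksp = 10^(−6.25) = 5.623×10^-7
Ω = [Ca²⁺][CO3²⁻]/Ksp = (8.94×10^-3)(0.190×10^-3) / 5.623×10^-7 = 3.02

Ω = 3.02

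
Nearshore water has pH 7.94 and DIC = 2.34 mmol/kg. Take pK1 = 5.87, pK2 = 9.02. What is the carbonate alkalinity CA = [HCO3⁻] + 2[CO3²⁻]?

CA = 2.50 mmol/kg

CA = [HCO3⁻] + 2[CO3²⁻] = (α₁ + 2α₂)·DIC
At pH 7.94: [H⁺]/K1 = 10^-2.07 = 0.0085114, K2/[H⁺] = 10^-1.08 = 0.083176
α₁ = 1/(1 + 0.0085114 + 0.083176) = 1/1.0917 = 0.9160; α₂ = α₁·K2/[H⁺] = 0.07619
α₁ + 2α₂ = 1.0684
CA = 1.0684 × 2.34 = 2.50 mmol/kg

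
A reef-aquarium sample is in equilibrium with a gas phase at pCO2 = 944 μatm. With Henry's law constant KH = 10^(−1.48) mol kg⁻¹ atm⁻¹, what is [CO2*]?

KH = 10^(−1.48) = 3.311×10^-2 mol kg⁻¹ atm⁻¹
[CO2*] = KH · pCO2 = 3.311×10^-2 × 944×10^-6 atm = 3.13×10^-5 mol/kg

[CO2*] = 31.3 μmol/kg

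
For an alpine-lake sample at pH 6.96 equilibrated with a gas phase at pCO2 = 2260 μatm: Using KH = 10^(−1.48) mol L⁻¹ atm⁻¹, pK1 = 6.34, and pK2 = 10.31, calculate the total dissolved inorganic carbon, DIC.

[CO2*] = KH · pCO2 = 10^(−1.48) × 2260×10^-6 = 7.484×10^-5 mol/L
α₀ = 1/(1 + K1/[H⁺] + K1K2/[H⁺]²) = 1/(1 + 10^+0.62 + 10^-2.73) = 0.1934
DIC = [CO2*]/α₀ = 7.484×10^-5 / 0.1934 = 0.387 mmol/L

DIC = 0.387 mmol/L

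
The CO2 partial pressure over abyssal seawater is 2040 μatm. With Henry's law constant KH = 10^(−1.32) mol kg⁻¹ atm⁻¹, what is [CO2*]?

KH = 10^(−1.32) = 4.786×10^-2 mol kg⁻¹ atm⁻¹
[CO2*] = KH · pCO2 = 4.786×10^-2 × 2040×10^-6 atm = 9.76×10^-5 mol/kg

[CO2*] = 97.6 μmol/kg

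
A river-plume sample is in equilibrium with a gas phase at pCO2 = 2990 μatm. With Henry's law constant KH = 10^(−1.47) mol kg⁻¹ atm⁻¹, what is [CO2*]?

[CO2*] = 101 μmol/kg

KH = 10^(−1.47) = 3.388×10^-2 mol kg⁻¹ atm⁻¹
[CO2*] = KH · pCO2 = 3.388×10^-2 × 2990×10^-6 atm = 1.01×10^-4 mol/kg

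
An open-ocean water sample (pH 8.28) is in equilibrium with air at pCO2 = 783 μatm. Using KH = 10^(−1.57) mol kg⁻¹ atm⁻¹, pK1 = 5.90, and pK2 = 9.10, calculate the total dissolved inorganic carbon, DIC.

DIC = 5.84 mmol/kg

[CO2*] = KH · pCO2 = 10^(−1.57) × 783×10^-6 = 2.107×10^-5 mol/kg
α₀ = 1/(1 + K1/[H⁺] + K1K2/[H⁺]²) = 1/(1 + 10^+2.38 + 10^+1.56) = 0.003608
DIC = [CO2*]/α₀ = 2.107×10^-5 / 0.003608 = 5.84 mmol/kg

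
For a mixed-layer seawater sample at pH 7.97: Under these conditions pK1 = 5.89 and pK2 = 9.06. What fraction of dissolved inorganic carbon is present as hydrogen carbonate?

α₁ = 0.918

α₁ = 1 / (1 + [H⁺]/K1 + K2/[H⁺]) = 1 / (1 + 10^-2.08 + 10^-1.09)
   = 1 / (1 + 0.0083176 + 0.081283) = 1/1.0896 = 0.9178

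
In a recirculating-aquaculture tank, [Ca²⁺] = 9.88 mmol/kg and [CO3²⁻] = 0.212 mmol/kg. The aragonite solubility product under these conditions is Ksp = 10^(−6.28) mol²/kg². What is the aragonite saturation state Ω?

Ksp = 10^(−6.28) = 5.248×10^-7
Ω = [Ca²⁺][CO3²⁻]/Ksp = (9.88×10^-3)(0.212×10^-3) / 5.248×10^-7 = 3.99

Ω = 3.99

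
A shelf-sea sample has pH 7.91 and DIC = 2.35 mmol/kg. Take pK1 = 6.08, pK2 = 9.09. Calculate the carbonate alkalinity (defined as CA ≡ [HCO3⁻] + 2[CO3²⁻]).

CA = [HCO3⁻] + 2[CO3²⁻] = (α₁ + 2α₂)·DIC
At pH 7.91: [H⁺]/K1 = 10^-1.83 = 0.014791, K2/[H⁺] = 10^-1.18 = 0.066069
α₁ = 1/(1 + 0.014791 + 0.066069) = 1/1.0809 = 0.9252; α₂ = α₁·K2/[H⁺] = 0.06113
α₁ + 2α₂ = 1.0474
CA = 1.0474 × 2.35 = 2.46 mmol/kg

CA = 2.46 mmol/kg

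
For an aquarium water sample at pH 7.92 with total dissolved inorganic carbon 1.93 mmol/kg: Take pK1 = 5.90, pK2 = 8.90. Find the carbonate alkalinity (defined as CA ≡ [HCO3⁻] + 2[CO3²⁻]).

CA = [HCO3⁻] + 2[CO3²⁻] = (α₁ + 2α₂)·DIC
At pH 7.92: [H⁺]/K1 = 10^-2.02 = 0.0095499, K2/[H⁺] = 10^-0.98 = 0.10471
α₁ = 1/(1 + 0.0095499 + 0.10471) = 1/1.1143 = 0.8975; α₂ = α₁·K2/[H⁺] = 0.09398
α₁ + 2α₂ = 1.0854
CA = 1.0854 × 1.93 = 2.09 mmol/kg

CA = 2.09 mmol/kg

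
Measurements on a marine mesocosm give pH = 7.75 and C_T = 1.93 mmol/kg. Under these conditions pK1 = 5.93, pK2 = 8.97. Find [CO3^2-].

[CO3²⁻] = 0.108 mmol/kg

α₂ = 1 / (1 + [H⁺]/K2 + [H⁺]²/(K1K2)) = 1 / (1 + 10^+1.22 + 10^-0.60)
   = 1 / (1 + 16.596 + 0.25119) = 1/17.847 = 0.05603
[CO3²⁻] = α₂ × DIC = 0.05603 × 1.93 = 0.108 mmol/kg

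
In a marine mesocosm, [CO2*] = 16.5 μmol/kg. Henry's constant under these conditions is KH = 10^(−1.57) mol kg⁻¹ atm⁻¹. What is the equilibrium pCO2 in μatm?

pCO2 = 613 μatm

KH = 10^(−1.57) = 2.692×10^-2 mol kg⁻¹ atm⁻¹
pCO2 = [CO2*]/KH = 16.5×10^-6 / 2.692×10^-2 = 6.13×10^-4 atm = 613 μatm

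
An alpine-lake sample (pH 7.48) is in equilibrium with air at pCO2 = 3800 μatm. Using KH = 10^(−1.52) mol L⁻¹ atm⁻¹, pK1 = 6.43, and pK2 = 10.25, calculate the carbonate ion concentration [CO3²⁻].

[CO2*] = KH · pCO2 = 10^(−1.52) × 3800×10^-6 = 1.148×10^-4 mol/L
α₀ = 1/(1 + K1/[H⁺] + K1K2/[H⁺]²) = 1/(1 + 10^+1.05 + 10^-1.72) = 0.08170
DIC = [CO2*]/α₀ = 1.148×10^-4 / 0.08170 = 1.405 mmol/L
[CO3²⁻] = α₂·DIC; α₂ = 0.001557, so [CO3²⁻] = 0.001557 × 1.405 = 0.00219 mmol/L = 2.19 μmol/L

[CO3²⁻] = 2.19 μmol/L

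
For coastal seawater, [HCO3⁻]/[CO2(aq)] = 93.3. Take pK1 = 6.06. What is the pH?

From K1 = [H⁺][HCO3⁻]/[CO2(aq)]:  pH = pK1 + log₁₀([HCO3⁻]/[CO2(aq)])
log₁₀(93.3) = +1.970
pH = 6.06 + (+1.970) = 8.03

pH = 8.03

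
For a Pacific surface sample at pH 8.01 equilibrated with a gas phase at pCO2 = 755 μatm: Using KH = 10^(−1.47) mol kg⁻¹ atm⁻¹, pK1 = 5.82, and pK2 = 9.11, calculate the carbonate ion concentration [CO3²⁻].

[CO3²⁻] = 0.315 mmol/kg

[CO2*] = KH · pCO2 = 10^(−1.47) × 755×10^-6 = 2.558×10^-5 mol/kg
α₀ = 1/(1 + K1/[H⁺] + K1K2/[H⁺]²) = 1/(1 + 10^+2.19 + 10^+1.09) = 0.005946
DIC = [CO2*]/α₀ = 2.558×10^-5 / 0.005946 = 4.303 mmol/kg
[CO3²⁻] = α₂·DIC; α₂ = 0.07315, so [CO3²⁻] = 0.07315 × 4.303 = 0.315 mmol/kg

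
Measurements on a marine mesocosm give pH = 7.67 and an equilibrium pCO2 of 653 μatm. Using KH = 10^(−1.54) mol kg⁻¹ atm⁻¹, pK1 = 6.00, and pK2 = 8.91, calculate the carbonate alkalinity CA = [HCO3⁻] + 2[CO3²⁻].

CA = 0.982 mmol/kg

[CO2*] = KH · pCO2 = 10^(−1.54) × 653×10^-6 = 1.883×10^-5 mol/kg
α₀ = 1/(1 + K1/[H⁺] + K1K2/[H⁺]²) = 1/(1 + 10^+1.67 + 10^+0.43) = 0.01982
DIC = [CO2*]/α₀ = 1.883×10^-5 / 0.01982 = 0.9504 mmol/kg
CA = (α₁ + 2α₂)·DIC = (0.9268 + 2×0.05333) × 0.9504 = 0.982 mmol/kg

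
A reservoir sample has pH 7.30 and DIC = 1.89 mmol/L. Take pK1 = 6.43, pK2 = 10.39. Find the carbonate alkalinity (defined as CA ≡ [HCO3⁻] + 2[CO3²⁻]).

CA = 1.67 mmol/L

CA = [HCO3⁻] + 2[CO3²⁻] = (α₁ + 2α₂)·DIC
At pH 7.30: [H⁺]/K1 = 10^-0.87 = 0.13490, K2/[H⁺] = 10^-3.09 = 0.00081283
α₁ = 1/(1 + 0.13490 + 0.00081283) = 1/1.1357 = 0.8805; α₂ = α₁·K2/[H⁺] = 0.0007157
α₁ + 2α₂ = 0.8819
CA = 0.8819 × 1.89 = 1.67 mmol/L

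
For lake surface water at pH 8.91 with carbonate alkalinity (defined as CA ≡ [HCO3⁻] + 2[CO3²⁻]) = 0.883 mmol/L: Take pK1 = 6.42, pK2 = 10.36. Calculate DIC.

CA = [HCO3⁻] + 2[CO3²⁻] = (α₁ + 2α₂)·DIC
At pH 8.91: [H⁺]/K1 = 10^-2.49 = 0.0032359, K2/[H⁺] = 10^-1.45 = 0.035481
α₁ = 1/(1 + 0.0032359 + 0.035481) = 1/1.0387 = 0.9627; α₂ = α₁·K2/[H⁺] = 0.03416
α₁ + 2α₂ = 1.0310
DIC = CA / (α₁ + 2α₂) = 0.883 / 1.0310 = 0.856 mmol/L

DIC = 0.856 mmol/L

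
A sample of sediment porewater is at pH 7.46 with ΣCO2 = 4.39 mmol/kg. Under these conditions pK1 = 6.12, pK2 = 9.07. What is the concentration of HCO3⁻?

[HCO3⁻] = 4.10 mmol/kg

α₁ = 1 / (1 + [H⁺]/K1 + K2/[H⁺]) = 1 / (1 + 10^-1.34 + 10^-1.61)
   = 1 / (1 + 0.045709 + 0.024547) = 1/1.0703 = 0.9344
[HCO3⁻] = α₁ × DIC = 0.9344 × 4.39 = 4.10 mmol/kg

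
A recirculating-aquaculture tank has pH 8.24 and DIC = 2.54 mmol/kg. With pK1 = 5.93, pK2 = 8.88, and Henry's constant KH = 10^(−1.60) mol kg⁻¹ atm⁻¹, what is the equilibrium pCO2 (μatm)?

pCO2 = 401 μatm

α₀ = 1 / (1 + K1/[H⁺] + K1K2/[H⁺]²) = 1 / (1 + 10^+2.31 + 10^+1.67)
   = 1 / (1 + 204.17 + 46.774) = 1/251.95 = 0.003969
[CO2*] = α₀ × DIC = 0.003969 × 2.54 = 0.01008 mmol/kg = 10.08 μmol/kg
pCO2 = [CO2*]/KH = 1.008×10^-5 / 2.512×10^-2 = 401 μatm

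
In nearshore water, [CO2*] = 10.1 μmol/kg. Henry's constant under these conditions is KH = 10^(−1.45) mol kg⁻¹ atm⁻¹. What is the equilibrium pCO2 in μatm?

KH = 10^(−1.45) = 3.548×10^-2 mol kg⁻¹ atm⁻¹
pCO2 = [CO2*]/KH = 10.1×10^-6 / 3.548×10^-2 = 2.85×10^-4 atm = 285 μatm

pCO2 = 285 μatm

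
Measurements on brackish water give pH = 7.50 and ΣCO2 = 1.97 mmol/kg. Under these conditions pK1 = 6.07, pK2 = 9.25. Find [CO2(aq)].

α₀ = 1 / (1 + K1/[H⁺] + K1K2/[H⁺]²) = 1 / (1 + 10^+1.43 + 10^-0.32)
   = 1 / (1 + 26.915 + 0.47863) = 1/28.394 = 0.03522
[CO2*] = α₀ × DIC = 0.03522 × 1.97 = 0.0694 mmol/kg

[CO2*] = 0.0694 mmol/kg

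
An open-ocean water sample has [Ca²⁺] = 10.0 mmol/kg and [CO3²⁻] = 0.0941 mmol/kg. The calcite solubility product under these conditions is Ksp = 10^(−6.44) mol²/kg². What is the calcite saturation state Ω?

Ω = 2.59

Ksp = 10^(−6.44) = 3.631×10^-7
Ω = [Ca²⁺][CO3²⁻]/Ksp = (10.0×10^-3)(0.0941×10^-3) / 3.631×10^-7 = 2.59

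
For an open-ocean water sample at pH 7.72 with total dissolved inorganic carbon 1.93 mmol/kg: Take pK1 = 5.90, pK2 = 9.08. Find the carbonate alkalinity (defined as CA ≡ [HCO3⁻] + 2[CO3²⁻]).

CA = [HCO3⁻] + 2[CO3²⁻] = (α₁ + 2α₂)·DIC
At pH 7.72: [H⁺]/K1 = 10^-1.82 = 0.015136, K2/[H⁺] = 10^-1.36 = 0.043652
α₁ = 1/(1 + 0.015136 + 0.043652) = 1/1.0588 = 0.9445; α₂ = α₁·K2/[H⁺] = 0.04123
α₁ + 2α₂ = 1.0269
CA = 1.0269 × 1.93 = 1.98 mmol/kg

CA = 1.98 mmol/kg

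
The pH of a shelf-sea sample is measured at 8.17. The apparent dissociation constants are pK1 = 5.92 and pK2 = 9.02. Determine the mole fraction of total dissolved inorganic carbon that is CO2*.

α₀ = 0.00490

α₀ = 1 / (1 + K1/[H⁺] + K1K2/[H⁺]²) = 1 / (1 + 10^+2.25 + 10^+1.40)
   = 1 / (1 + 177.83 + 25.119) = 1/203.95 = 0.004903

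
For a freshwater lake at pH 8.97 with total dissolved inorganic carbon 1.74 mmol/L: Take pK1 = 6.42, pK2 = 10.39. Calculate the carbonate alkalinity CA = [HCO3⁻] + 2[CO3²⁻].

CA = [HCO3⁻] + 2[CO3²⁻] = (α₁ + 2α₂)·DIC
At pH 8.97: [H⁺]/K1 = 10^-2.55 = 0.0028184, K2/[H⁺] = 10^-1.42 = 0.038019
α₁ = 1/(1 + 0.0028184 + 0.038019) = 1/1.0408 = 0.9608; α₂ = α₁·K2/[H⁺] = 0.03653
α₁ + 2α₂ = 1.0338
CA = 1.0338 × 1.74 = 1.80 mmol/L

CA = 1.80 mmol/L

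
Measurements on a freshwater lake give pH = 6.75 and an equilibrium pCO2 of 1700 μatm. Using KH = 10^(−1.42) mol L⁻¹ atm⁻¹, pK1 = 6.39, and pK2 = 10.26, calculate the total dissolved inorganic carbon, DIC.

DIC = 0.213 mmol/L

[CO2*] = KH · pCO2 = 10^(−1.42) × 1700×10^-6 = 6.463×10^-5 mol/L
α₀ = 1/(1 + K1/[H⁺] + K1K2/[H⁺]²) = 1/(1 + 10^+0.36 + 10^-3.15) = 0.3038
DIC = [CO2*]/α₀ = 6.463×10^-5 / 0.3038 = 0.213 mmol/L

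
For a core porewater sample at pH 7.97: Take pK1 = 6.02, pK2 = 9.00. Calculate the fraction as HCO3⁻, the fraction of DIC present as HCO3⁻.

α₁ = 0.905

α₁ = 1 / (1 + [H⁺]/K1 + K2/[H⁺]) = 1 / (1 + 10^-1.95 + 10^-1.03)
   = 1 / (1 + 0.011220 + 0.093325) = 1/1.1045 = 0.9053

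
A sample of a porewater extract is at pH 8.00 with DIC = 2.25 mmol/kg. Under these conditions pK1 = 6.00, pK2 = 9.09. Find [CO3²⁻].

α₂ = 1 / (1 + [H⁺]/K2 + [H⁺]²/(K1K2)) = 1 / (1 + 10^+1.09 + 10^-0.91)
   = 1 / (1 + 12.303 + 0.12303) = 1/13.426 = 0.07448
[CO3²⁻] = α₂ × DIC = 0.07448 × 2.25 = 0.168 mmol/kg

[CO3²⁻] = 0.168 mmol/kg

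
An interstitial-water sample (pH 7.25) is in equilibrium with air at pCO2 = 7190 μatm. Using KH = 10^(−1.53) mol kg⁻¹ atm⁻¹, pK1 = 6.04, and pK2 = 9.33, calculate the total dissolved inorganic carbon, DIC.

[CO2*] = KH · pCO2 = 10^(−1.53) × 7190×10^-6 = 2.122×10^-4 mol/kg
α₀ = 1/(1 + K1/[H⁺] + K1K2/[H⁺]²) = 1/(1 + 10^+1.21 + 10^-0.87) = 0.05763
DIC = [CO2*]/α₀ = 2.122×10^-4 / 0.05763 = 3.68 mmol/kg

DIC = 3.68 mmol/kg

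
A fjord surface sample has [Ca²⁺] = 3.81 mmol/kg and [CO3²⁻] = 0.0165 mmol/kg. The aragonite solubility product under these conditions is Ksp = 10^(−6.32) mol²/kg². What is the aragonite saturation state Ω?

Ksp = 10^(−6.32) = 4.786×10^-7
Ω = [Ca²⁺][CO3²⁻]/Ksp = (3.81×10^-3)(0.0165×10^-3) / 4.786×10^-7 = 0.131

Ω = 0.131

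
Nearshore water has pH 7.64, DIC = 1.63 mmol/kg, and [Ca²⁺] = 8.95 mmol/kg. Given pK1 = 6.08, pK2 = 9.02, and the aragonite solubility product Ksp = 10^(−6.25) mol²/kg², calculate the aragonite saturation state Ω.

α₂ = 1 / (1 + [H⁺]/K2 + [H⁺]²/(K1K2)) = 1 / (1 + 10^+1.38 + 10^-0.18)
   = 1 / (1 + 23.988 + 0.66069) = 1/25.649 = 0.03899
[CO3²⁻] = α₂ × DIC = 0.03899 × 1.63 = 0.06355 mmol/kg
Ksp = 10^(−6.25) = 5.623×10^-7
Ω = [Ca²⁺][CO3²⁻]/Ksp = (8.95×10^-3)(6.355×10^-5) / 5.623×10^-7 = 1.01

Ω = 1.01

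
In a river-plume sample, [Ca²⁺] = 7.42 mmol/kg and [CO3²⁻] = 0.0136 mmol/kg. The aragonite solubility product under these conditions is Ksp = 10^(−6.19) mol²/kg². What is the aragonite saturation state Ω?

Ω = 0.156

Ksp = 10^(−6.19) = 6.457×10^-7
Ω = [Ca²⁺][CO3²⁻]/Ksp = (7.42×10^-3)(0.0136×10^-3) / 6.457×10^-7 = 0.156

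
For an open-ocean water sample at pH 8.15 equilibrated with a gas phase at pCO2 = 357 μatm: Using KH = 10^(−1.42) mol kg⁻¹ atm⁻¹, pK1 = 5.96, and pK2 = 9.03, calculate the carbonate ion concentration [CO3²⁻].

[CO2*] = KH · pCO2 = 10^(−1.42) × 357×10^-6 = 1.357×10^-5 mol/kg
α₀ = 1/(1 + K1/[H⁺] + K1K2/[H⁺]²) = 1/(1 + 10^+2.19 + 10^+1.31) = 0.005672
DIC = [CO2*]/α₀ = 1.357×10^-5 / 0.005672 = 2.393 mmol/kg
[CO3²⁻] = α₂·DIC; α₂ = 0.1158, so [CO3²⁻] = 0.1158 × 2.393 = 0.277 mmol/kg

[CO3²⁻] = 0.277 mmol/kg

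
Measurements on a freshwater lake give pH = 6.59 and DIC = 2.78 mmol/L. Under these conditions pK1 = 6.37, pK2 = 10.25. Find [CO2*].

α₀ = 1 / (1 + K1/[H⁺] + K1K2/[H⁺]²) = 1 / (1 + 10^+0.22 + 10^-3.44)
   = 1 / (1 + 1.6596 + 0.00036308) = 1/2.6599 = 0.3759
[CO2*] = α₀ × DIC = 0.3759 × 2.78 = 1.05 mmol/L

[CO2*] = 1.05 mmol/L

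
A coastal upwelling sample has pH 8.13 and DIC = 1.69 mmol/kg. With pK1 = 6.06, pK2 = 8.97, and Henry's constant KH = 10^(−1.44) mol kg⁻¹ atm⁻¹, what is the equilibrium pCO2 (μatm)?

α₀ = 1 / (1 + K1/[H⁺] + K1K2/[H⁺]²) = 1 / (1 + 10^+2.07 + 10^+1.23)
   = 1 / (1 + 117.49 + 16.982) = 1/135.47 = 0.007382
[CO2*] = α₀ × DIC = 0.007382 × 1.69 = 0.01247 mmol/kg = 12.47 μmol/kg
pCO2 = [CO2*]/KH = 1.247×10^-5 / 3.631×10^-2 = 344 μatm

pCO2 = 344 μatm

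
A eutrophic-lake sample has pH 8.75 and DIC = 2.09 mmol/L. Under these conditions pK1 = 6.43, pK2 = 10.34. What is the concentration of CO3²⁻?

α₂ = 1 / (1 + [H⁺]/K2 + [H⁺]²/(K1K2)) = 1 / (1 + 10^+1.59 + 10^-0.73)
   = 1 / (1 + 38.905 + 0.18621) = 1/40.091 = 0.02494
[CO3²⁻] = α₂ × DIC = 0.02494 × 2.09 = 0.0521 mmol/L

[CO3²⁻] = 0.0521 mmol/L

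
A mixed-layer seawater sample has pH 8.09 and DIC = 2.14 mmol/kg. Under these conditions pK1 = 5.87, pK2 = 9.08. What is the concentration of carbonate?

α₂ = 1 / (1 + [H⁺]/K2 + [H⁺]²/(K1K2)) = 1 / (1 + 10^+0.99 + 10^-1.23)
   = 1 / (1 + 9.7724 + 0.058884) = 1/10.831 = 0.09233
[CO3²⁻] = α₂ × DIC = 0.09233 × 2.14 = 0.198 mmol/kg

[CO3²⁻] = 0.198 mmol/kg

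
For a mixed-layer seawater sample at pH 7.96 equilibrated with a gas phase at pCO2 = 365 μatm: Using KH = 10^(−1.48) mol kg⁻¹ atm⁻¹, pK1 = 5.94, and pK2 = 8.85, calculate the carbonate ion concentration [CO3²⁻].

[CO3²⁻] = 0.163 mmol/kg

[CO2*] = KH · pCO2 = 10^(−1.48) × 365×10^-6 = 1.209×10^-5 mol/kg
α₀ = 1/(1 + K1/[H⁺] + K1K2/[H⁺]²) = 1/(1 + 10^+2.02 + 10^+1.13) = 0.008389
DIC = [CO2*]/α₀ = 1.209×10^-5 / 0.008389 = 1.441 mmol/kg
[CO3²⁻] = α₂·DIC; α₂ = 0.1132, so [CO3²⁻] = 0.1132 × 1.441 = 0.163 mmol/kg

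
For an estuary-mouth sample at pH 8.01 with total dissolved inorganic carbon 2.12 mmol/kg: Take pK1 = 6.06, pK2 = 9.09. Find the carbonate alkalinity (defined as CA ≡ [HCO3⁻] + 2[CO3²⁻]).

CA = 2.26 mmol/kg

CA = [HCO3⁻] + 2[CO3²⁻] = (α₁ + 2α₂)·DIC
At pH 8.01: [H⁺]/K1 = 10^-1.95 = 0.011220, K2/[H⁺] = 10^-1.08 = 0.083176
α₁ = 1/(1 + 0.011220 + 0.083176) = 1/1.0944 = 0.9137; α₂ = α₁·K2/[H⁺] = 0.07600
α₁ + 2α₂ = 1.0657
CA = 1.0657 × 2.12 = 2.26 mmol/kg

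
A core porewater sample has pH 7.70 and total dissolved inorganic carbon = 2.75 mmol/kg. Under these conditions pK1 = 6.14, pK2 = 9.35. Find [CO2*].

[CO2*] = 0.0721 mmol/kg

α₀ = 1 / (1 + K1/[H⁺] + K1K2/[H⁺]²) = 1 / (1 + 10^+1.56 + 10^-0.09)
   = 1 / (1 + 36.308 + 0.81283) = 1/38.121 = 0.02623
[CO2*] = α₀ × DIC = 0.02623 × 2.75 = 0.0721 mmol/kg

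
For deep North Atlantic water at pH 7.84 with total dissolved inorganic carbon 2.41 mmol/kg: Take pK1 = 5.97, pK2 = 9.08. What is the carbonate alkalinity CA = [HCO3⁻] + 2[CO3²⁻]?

CA = 2.51 mmol/kg

CA = [HCO3⁻] + 2[CO3²⁻] = (α₁ + 2α₂)·DIC
At pH 7.84: [H⁺]/K1 = 10^-1.87 = 0.013490, K2/[H⁺] = 10^-1.24 = 0.057544
α₁ = 1/(1 + 0.013490 + 0.057544) = 1/1.0710 = 0.9337; α₂ = α₁·K2/[H⁺] = 0.05373
α₁ + 2α₂ = 1.0411
CA = 1.0411 × 2.41 = 2.51 mmol/kg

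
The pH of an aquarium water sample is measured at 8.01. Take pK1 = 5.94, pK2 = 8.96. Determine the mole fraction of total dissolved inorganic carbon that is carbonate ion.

α₂ = 1 / (1 + [H⁺]/K2 + [H⁺]²/(K1K2)) = 1 / (1 + 10^+0.95 + 10^-1.12)
   = 1 / (1 + 8.9125 + 0.075858) = 1/9.9884 = 0.1001

α₂ = 0.100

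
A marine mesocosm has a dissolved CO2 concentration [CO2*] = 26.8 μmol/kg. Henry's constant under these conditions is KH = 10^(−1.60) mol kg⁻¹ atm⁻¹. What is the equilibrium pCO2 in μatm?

pCO2 = 1070 μatm

KH = 10^(−1.60) = 2.512×10^-2 mol kg⁻¹ atm⁻¹
pCO2 = [CO2*]/KH = 26.8×10^-6 / 2.512×10^-2 = 1.07×10^-3 atm = 1070 μatm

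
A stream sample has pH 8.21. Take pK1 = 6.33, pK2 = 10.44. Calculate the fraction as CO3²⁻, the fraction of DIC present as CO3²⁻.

α₂ = 1 / (1 + [H⁺]/K2 + [H⁺]²/(K1K2)) = 1 / (1 + 10^+2.23 + 10^+0.35)
   = 1 / (1 + 169.82 + 2.2387) = 1/173.06 = 0.005778

α₂ = 0.00578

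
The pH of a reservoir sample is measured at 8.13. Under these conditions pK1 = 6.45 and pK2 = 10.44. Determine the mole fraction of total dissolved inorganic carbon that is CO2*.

α₀ = 0.0204

α₀ = 1 / (1 + K1/[H⁺] + K1K2/[H⁺]²) = 1 / (1 + 10^+1.68 + 10^-0.63)
   = 1 / (1 + 47.863 + 0.23442) = 1/49.097 = 0.02037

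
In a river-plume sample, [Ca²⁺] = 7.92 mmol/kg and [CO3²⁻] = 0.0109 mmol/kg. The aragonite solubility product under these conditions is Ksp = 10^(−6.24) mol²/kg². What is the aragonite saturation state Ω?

Ω = 0.150

Ksp = 10^(−6.24) = 5.754×10^-7
Ω = [Ca²⁺][CO3²⁻]/Ksp = (7.92×10^-3)(0.0109×10^-3) / 5.754×10^-7 = 0.150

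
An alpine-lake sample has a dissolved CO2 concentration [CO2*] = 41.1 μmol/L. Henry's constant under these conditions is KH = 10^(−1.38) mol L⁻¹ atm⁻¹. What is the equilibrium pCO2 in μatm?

pCO2 = 986 μatm

KH = 10^(−1.38) = 4.169×10^-2 mol L⁻¹ atm⁻¹
pCO2 = [CO2*]/KH = 41.1×10^-6 / 4.169×10^-2 = 9.86×10^-4 atm = 986 μatm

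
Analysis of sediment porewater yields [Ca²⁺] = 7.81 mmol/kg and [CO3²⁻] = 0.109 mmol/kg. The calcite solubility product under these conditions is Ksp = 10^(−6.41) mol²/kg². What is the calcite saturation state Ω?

Ω = 2.19

Ksp = 10^(−6.41) = 3.890×10^-7
Ω = [Ca²⁺][CO3²⁻]/Ksp = (7.81×10^-3)(0.109×10^-3) / 3.890×10^-7 = 2.19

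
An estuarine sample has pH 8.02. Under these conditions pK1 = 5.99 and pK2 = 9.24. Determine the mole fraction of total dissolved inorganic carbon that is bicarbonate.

α₁ = 0.935

α₁ = 1 / (1 + [H⁺]/K1 + K2/[H⁺]) = 1 / (1 + 10^-2.03 + 10^-1.22)
   = 1 / (1 + 0.0093325 + 0.060256) = 1/1.0696 = 0.9349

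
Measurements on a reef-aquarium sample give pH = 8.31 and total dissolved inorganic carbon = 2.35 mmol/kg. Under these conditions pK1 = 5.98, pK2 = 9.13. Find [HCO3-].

[HCO3⁻] = 2.03 mmol/kg

α₁ = 1 / (1 + [H⁺]/K1 + K2/[H⁺]) = 1 / (1 + 10^-2.33 + 10^-0.82)
   = 1 / (1 + 0.0046774 + 0.15136) = 1/1.1560 = 0.8650
[HCO3⁻] = α₁ × DIC = 0.8650 × 2.35 = 2.03 mmol/kg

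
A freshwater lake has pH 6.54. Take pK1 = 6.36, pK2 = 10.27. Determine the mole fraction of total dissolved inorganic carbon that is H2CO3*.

α₀ = 0.398

α₀ = 1 / (1 + K1/[H⁺] + K1K2/[H⁺]²) = 1 / (1 + 10^+0.18 + 10^-3.55)
   = 1 / (1 + 1.5136 + 0.00028184) = 1/2.5138 = 0.3978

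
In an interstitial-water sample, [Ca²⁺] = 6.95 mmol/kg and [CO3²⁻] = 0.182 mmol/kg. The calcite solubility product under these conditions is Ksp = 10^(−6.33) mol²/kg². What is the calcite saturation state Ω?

Ksp = 10^(−6.33) = 4.677×10^-7
Ω = [Ca²⁺][CO3²⁻]/Ksp = (6.95×10^-3)(0.182×10^-3) / 4.677×10^-7 = 2.70

Ω = 2.70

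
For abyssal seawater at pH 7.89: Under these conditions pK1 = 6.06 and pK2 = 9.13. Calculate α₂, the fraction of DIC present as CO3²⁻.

α₂ = 1 / (1 + [H⁺]/K2 + [H⁺]²/(K1K2)) = 1 / (1 + 10^+1.24 + 10^-0.59)
   = 1 / (1 + 17.378 + 0.25704) = 1/18.635 = 0.05366

α₂ = 0.0537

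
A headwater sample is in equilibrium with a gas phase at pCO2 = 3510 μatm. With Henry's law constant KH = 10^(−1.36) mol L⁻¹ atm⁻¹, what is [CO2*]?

KH = 10^(−1.36) = 4.365×10^-2 mol L⁻¹ atm⁻¹
[CO2*] = KH · pCO2 = 4.365×10^-2 × 3510×10^-6 atm = 1.53×10^-4 mol/L

[CO2*] = 153 μmol/L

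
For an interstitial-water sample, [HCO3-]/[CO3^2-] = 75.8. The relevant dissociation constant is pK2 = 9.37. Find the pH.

From K2 = [H⁺][CO3^2-]/[HCO3-]:  pH = pK2 − log₁₀([HCO3-]/[CO3^2-])
log₁₀(75.8) = +1.880
pH = 9.37 − (+1.880) = 7.49

pH = 7.49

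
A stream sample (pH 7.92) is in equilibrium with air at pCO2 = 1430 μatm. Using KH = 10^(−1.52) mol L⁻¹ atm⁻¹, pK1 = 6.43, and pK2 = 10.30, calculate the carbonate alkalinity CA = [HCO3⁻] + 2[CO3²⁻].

[CO2*] = KH · pCO2 = 10^(−1.52) × 1430×10^-6 = 4.319×10^-5 mol/L
α₀ = 1/(1 + K1/[H⁺] + K1K2/[H⁺]²) = 1/(1 + 10^+1.49 + 10^-0.89) = 0.03122
DIC = [CO2*]/α₀ = 4.319×10^-5 / 0.03122 = 1.383 mmol/L
CA = (α₁ + 2α₂)·DIC = (0.9648 + 2×0.004022) × 1.383 = 1.35 mmol/L

CA = 1.35 mmol/L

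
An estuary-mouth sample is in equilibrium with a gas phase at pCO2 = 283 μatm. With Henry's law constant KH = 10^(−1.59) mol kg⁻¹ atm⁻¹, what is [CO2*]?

[CO2*] = 7.27 μmol/kg

KH = 10^(−1.59) = 2.570×10^-2 mol kg⁻¹ atm⁻¹
[CO2*] = KH · pCO2 = 2.570×10^-2 × 283×10^-6 atm = 7.27×10^-6 mol/kg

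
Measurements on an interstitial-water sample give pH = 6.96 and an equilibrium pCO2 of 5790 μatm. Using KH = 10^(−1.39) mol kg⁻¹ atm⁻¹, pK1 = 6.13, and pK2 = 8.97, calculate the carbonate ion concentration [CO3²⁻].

[CO2*] = KH · pCO2 = 10^(−1.39) × 5790×10^-6 = 2.359×10^-4 mol/kg
α₀ = 1/(1 + K1/[H⁺] + K1K2/[H⁺]²) = 1/(1 + 10^+0.83 + 10^-1.18) = 0.1278
DIC = [CO2*]/α₀ = 2.359×10^-4 / 0.1278 = 1.846 mmol/kg
[CO3²⁻] = α₂·DIC; α₂ = 0.008441, so [CO3²⁻] = 0.008441 × 1.846 = 0.0156 mmol/kg = 15.6 μmol/kg

[CO3²⁻] = 15.6 μmol/kg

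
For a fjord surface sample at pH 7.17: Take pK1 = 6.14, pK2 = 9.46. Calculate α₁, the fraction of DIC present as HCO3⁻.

α₁ = 0.910

α₁ = 1 / (1 + [H⁺]/K1 + K2/[H⁺]) = 1 / (1 + 10^-1.03 + 10^-2.29)
   = 1 / (1 + 0.093325 + 0.0051286) = 1/1.0985 = 0.9104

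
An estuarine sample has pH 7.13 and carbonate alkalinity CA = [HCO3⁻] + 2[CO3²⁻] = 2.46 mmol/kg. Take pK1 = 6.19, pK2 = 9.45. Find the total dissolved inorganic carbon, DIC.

CA = [HCO3⁻] + 2[CO3²⁻] = (α₁ + 2α₂)·DIC
At pH 7.13: [H⁺]/K1 = 10^-0.94 = 0.11482, K2/[H⁺] = 10^-2.32 = 0.0047863
α₁ = 1/(1 + 0.11482 + 0.0047863) = 1/1.1196 = 0.8932; α₂ = α₁·K2/[H⁺] = 0.004275
α₁ + 2α₂ = 0.9017
DIC = CA / (α₁ + 2α₂) = 2.46 / 0.9017 = 2.73 mmol/kg

DIC = 2.73 mmol/kg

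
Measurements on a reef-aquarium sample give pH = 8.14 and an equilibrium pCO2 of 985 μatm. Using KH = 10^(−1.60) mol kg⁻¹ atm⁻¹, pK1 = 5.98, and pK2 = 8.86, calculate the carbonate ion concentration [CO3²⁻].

[CO2*] = KH · pCO2 = 10^(−1.60) × 985×10^-6 = 2.474×10^-5 mol/kg
α₀ = 1/(1 + K1/[H⁺] + K1K2/[H⁺]²) = 1/(1 + 10^+2.16 + 10^+1.44) = 0.005777
DIC = [CO2*]/α₀ = 2.474×10^-5 / 0.005777 = 4.283 mmol/kg
[CO3²⁻] = α₂·DIC; α₂ = 0.1591, so [CO3²⁻] = 0.1591 × 4.283 = 0.681 mmol/kg

[CO3²⁻] = 0.681 mmol/kg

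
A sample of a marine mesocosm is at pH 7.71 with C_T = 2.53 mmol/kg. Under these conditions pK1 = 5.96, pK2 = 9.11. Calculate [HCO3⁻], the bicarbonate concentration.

α₁ = 1 / (1 + [H⁺]/K1 + K2/[H⁺]) = 1 / (1 + 10^-1.75 + 10^-1.40)
   = 1 / (1 + 0.017783 + 0.039811) = 1/1.0576 = 0.9455
[HCO3⁻] = α₁ × DIC = 0.9455 × 2.53 = 2.39 mmol/kg

[HCO3⁻] = 2.39 mmol/kg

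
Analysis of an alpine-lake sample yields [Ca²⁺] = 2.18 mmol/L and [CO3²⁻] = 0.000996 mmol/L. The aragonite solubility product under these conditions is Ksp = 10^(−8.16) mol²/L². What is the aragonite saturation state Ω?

Ω = 0.314

Ksp = 10^(−8.16) = 6.918×10^-9
Ω = [Ca²⁺][CO3²⁻]/Ksp = (2.18×10^-3)(0.000996×10^-3) / 6.918×10^-9 = 0.314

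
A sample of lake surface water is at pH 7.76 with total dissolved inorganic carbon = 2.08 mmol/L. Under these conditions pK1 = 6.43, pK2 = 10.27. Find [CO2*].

α₀ = 1 / (1 + K1/[H⁺] + K1K2/[H⁺]²) = 1 / (1 + 10^+1.33 + 10^-1.18)
   = 1 / (1 + 21.380 + 0.066069) = 1/22.446 = 0.04455
[CO2*] = α₀ × DIC = 0.04455 × 2.08 = 0.0927 mmol/L

[CO2*] = 0.0927 mmol/L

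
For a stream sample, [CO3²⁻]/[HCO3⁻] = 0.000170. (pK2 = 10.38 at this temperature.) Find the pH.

pH = 6.61

From K2 = [H⁺][CO3²⁻]/[HCO3⁻]:  pH = pK2 + log₁₀([CO3²⁻]/[HCO3⁻])
log₁₀(0.000170) = -3.770
pH = 10.38 + (-3.770) = 6.61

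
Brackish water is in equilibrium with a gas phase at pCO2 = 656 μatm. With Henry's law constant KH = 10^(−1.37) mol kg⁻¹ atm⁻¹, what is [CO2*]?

KH = 10^(−1.37) = 4.266×10^-2 mol kg⁻¹ atm⁻¹
[CO2*] = KH · pCO2 = 4.266×10^-2 × 656×10^-6 atm = 2.80×10^-5 mol/kg

[CO2*] = 28.0 μmol/kg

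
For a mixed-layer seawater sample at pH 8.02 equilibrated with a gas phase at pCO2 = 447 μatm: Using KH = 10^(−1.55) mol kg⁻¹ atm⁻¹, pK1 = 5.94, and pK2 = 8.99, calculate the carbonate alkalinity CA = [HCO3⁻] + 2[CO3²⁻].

CA = 1.84 mmol/kg

[CO2*] = KH · pCO2 = 10^(−1.55) × 447×10^-6 = 1.260×10^-5 mol/kg
α₀ = 1/(1 + K1/[H⁺] + K1K2/[H⁺]²) = 1/(1 + 10^+2.08 + 10^+1.11) = 0.007457
DIC = [CO2*]/α₀ = 1.260×10^-5 / 0.007457 = 1.690 mmol/kg
CA = (α₁ + 2α₂)·DIC = (0.8965 + 2×0.09606) × 1.690 = 1.84 mmol/kg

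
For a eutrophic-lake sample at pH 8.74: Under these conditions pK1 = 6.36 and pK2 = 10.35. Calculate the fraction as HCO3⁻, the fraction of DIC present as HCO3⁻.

α₁ = 0.972

α₁ = 1 / (1 + [H⁺]/K1 + K2/[H⁺]) = 1 / (1 + 10^-2.38 + 10^-1.61)
   = 1 / (1 + 0.0041687 + 0.024547) = 1/1.0287 = 0.9721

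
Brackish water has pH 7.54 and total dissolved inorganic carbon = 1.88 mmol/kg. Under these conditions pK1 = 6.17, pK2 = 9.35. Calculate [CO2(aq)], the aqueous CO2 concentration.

[CO2*] = 0.0758 mmol/kg

α₀ = 1 / (1 + K1/[H⁺] + K1K2/[H⁺]²) = 1 / (1 + 10^+1.37 + 10^-0.44)
   = 1 / (1 + 23.442 + 0.36308) = 1/24.805 = 0.04031
[CO2*] = α₀ × DIC = 0.04031 × 1.88 = 0.0758 mmol/kg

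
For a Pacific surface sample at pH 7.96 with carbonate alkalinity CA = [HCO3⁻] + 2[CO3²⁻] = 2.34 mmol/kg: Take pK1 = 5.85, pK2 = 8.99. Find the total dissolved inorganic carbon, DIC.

DIC = 2.17 mmol/kg

CA = [HCO3⁻] + 2[CO3²⁻] = (α₁ + 2α₂)·DIC
At pH 7.96: [H⁺]/K1 = 10^-2.11 = 0.0077625, K2/[H⁺] = 10^-1.03 = 0.093325
α₁ = 1/(1 + 0.0077625 + 0.093325) = 1/1.1011 = 0.9082; α₂ = α₁·K2/[H⁺] = 0.08476
α₁ + 2α₂ = 1.0777
DIC = CA / (α₁ + 2α₂) = 2.34 / 1.0777 = 2.17 mmol/kg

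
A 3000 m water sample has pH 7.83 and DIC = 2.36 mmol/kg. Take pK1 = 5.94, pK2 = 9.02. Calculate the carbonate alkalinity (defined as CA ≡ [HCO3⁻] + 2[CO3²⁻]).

CA = [HCO3⁻] + 2[CO3²⁻] = (α₁ + 2α₂)·DIC
At pH 7.83: [H⁺]/K1 = 10^-1.89 = 0.012882, K2/[H⁺] = 10^-1.19 = 0.064565
α₁ = 1/(1 + 0.012882 + 0.064565) = 1/1.0774 = 0.9281; α₂ = α₁·K2/[H⁺] = 0.05992
α₁ + 2α₂ = 1.0480
CA = 1.0480 × 2.36 = 2.47 mmol/kg

CA = 2.47 mmol/kg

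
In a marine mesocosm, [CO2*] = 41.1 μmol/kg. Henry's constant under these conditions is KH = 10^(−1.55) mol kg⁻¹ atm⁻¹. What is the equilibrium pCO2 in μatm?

KH = 10^(−1.55) = 2.818×10^-2 mol kg⁻¹ atm⁻¹
pCO2 = [CO2*]/KH = 41.1×10^-6 / 2.818×10^-2 = 1.46×10^-3 atm = 1460 μatm

pCO2 = 1460 μatm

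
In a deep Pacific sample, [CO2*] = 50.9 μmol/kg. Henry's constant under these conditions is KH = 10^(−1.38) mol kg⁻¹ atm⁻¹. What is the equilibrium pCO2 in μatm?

KH = 10^(−1.38) = 4.169×10^-2 mol kg⁻¹ atm⁻¹
pCO2 = [CO2*]/KH = 50.9×10^-6 / 4.169×10^-2 = 1.22×10^-3 atm = 1220 μatm

pCO2 = 1220 μatm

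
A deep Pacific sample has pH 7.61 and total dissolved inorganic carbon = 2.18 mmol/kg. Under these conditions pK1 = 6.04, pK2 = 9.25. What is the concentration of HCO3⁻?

[HCO3⁻] = 2.08 mmol/kg

α₁ = 1 / (1 + [H⁺]/K1 + K2/[H⁺]) = 1 / (1 + 10^-1.57 + 10^-1.64)
   = 1 / (1 + 0.026915 + 0.022909) = 1/1.0498 = 0.9525
[HCO3⁻] = α₁ × DIC = 0.9525 × 2.18 = 2.08 mmol/kg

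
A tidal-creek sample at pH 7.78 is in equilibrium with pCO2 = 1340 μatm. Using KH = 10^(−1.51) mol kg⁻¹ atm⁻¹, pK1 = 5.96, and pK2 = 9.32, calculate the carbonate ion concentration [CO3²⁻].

[CO3²⁻] = 0.0789 mmol/kg

[CO2*] = KH · pCO2 = 10^(−1.51) × 1340×10^-6 = 4.141×10^-5 mol/kg
α₀ = 1/(1 + K1/[H⁺] + K1K2/[H⁺]²) = 1/(1 + 10^+1.82 + 10^+0.28) = 0.01450
DIC = [CO2*]/α₀ = 4.141×10^-5 / 0.01450 = 2.856 mmol/kg
[CO3²⁻] = α₂·DIC; α₂ = 0.02763, so [CO3²⁻] = 0.02763 × 2.856 = 0.0789 mmol/kg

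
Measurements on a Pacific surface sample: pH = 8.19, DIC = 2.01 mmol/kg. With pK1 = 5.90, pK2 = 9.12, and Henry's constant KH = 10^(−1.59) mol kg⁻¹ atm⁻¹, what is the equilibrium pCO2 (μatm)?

pCO2 = 357 μatm

α₀ = 1 / (1 + K1/[H⁺] + K1K2/[H⁺]²) = 1 / (1 + 10^+2.29 + 10^+1.36)
   = 1 / (1 + 194.98 + 22.909) = 1/218.89 = 0.004568
[CO2*] = α₀ × DIC = 0.004568 × 2.01 = 0.009183 mmol/kg = 9.183 μmol/kg
pCO2 = [CO2*]/KH = 9.183×10^-6 / 2.570×10^-2 = 357 μatm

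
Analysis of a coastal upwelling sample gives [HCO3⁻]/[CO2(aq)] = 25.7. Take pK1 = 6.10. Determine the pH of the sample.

From K1 = [H⁺][HCO3⁻]/[CO2(aq)]:  pH = pK1 + log₁₀([HCO3⁻]/[CO2(aq)])
log₁₀(25.7) = +1.410
pH = 6.10 + (+1.410) = 7.51

pH = 7.51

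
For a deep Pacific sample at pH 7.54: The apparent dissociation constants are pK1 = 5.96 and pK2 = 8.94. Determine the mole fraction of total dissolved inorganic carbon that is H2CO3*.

α₀ = 1 / (1 + K1/[H⁺] + K1K2/[H⁺]²) = 1 / (1 + 10^+1.58 + 10^+0.18)
   = 1 / (1 + 38.019 + 1.5136) = 1/40.533 = 0.02467

α₀ = 0.0247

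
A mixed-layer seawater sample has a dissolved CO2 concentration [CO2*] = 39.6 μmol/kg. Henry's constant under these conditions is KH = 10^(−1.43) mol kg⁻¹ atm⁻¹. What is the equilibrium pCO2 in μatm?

pCO2 = 1070 μatm

KH = 10^(−1.43) = 3.715×10^-2 mol kg⁻¹ atm⁻¹
pCO2 = [CO2*]/KH = 39.6×10^-6 / 3.715×10^-2 = 1.07×10^-3 atm = 1070 μatm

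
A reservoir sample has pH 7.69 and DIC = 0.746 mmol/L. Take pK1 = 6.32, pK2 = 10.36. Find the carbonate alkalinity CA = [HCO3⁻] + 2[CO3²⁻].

CA = 0.717 mmol/L

CA = [HCO3⁻] + 2[CO3²⁻] = (α₁ + 2α₂)·DIC
At pH 7.69: [H⁺]/K1 = 10^-1.37 = 0.042658, K2/[H⁺] = 10^-2.67 = 0.0021380
α₁ = 1/(1 + 0.042658 + 0.0021380) = 1/1.0448 = 0.9571; α₂ = α₁·K2/[H⁺] = 0.002046
α₁ + 2α₂ = 0.9612
CA = 0.9612 × 0.746 = 0.717 mmol/L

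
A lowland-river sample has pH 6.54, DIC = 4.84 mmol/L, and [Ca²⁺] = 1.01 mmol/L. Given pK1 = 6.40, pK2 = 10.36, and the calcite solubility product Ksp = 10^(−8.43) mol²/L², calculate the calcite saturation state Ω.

α₂ = 1 / (1 + [H⁺]/K2 + [H⁺]²/(K1K2)) = 1 / (1 + 10^+3.82 + 10^+3.68)
   = 1 / (1 + 6606.9 + 4786.3) = 1/1.1394×10^4 = 8.776×10^-5
[CO3²⁻] = α₂ × DIC = 8.776×10^-5 × 4.84 = 0.0004248 mmol/L = 0.4248 μmol/L
Ksp = 10^(−8.43) = 3.715×10^-9
Ω = [Ca²⁺][CO3²⁻]/Ksp = (1.01×10^-3)(4.248×10^-7) / 3.715×10^-9 = 0.115

Ω = 0.115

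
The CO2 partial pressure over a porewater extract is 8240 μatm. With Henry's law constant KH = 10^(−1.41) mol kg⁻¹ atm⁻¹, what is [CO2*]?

KH = 10^(−1.41) = 3.890×10^-2 mol kg⁻¹ atm⁻¹
[CO2*] = KH · pCO2 = 3.890×10^-2 × 8240×10^-6 atm = 3.21×10^-4 mol/kg

[CO2*] = 321 μmol/kg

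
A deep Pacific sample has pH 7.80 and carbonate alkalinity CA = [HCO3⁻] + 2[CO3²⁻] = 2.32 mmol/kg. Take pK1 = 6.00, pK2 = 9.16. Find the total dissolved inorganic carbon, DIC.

DIC = 2.26 mmol/kg

CA = [HCO3⁻] + 2[CO3²⁻] = (α₁ + 2α₂)·DIC
At pH 7.80: [H⁺]/K1 = 10^-1.80 = 0.015849, K2/[H⁺] = 10^-1.36 = 0.043652
α₁ = 1/(1 + 0.015849 + 0.043652) = 1/1.0595 = 0.9438; α₂ = α₁·K2/[H⁺] = 0.04120
α₁ + 2α₂ = 1.0262
DIC = CA / (α₁ + 2α₂) = 2.32 / 1.0262 = 2.26 mmol/kg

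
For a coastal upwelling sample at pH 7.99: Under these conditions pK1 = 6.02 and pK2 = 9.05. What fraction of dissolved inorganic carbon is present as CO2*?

α₀ = 0.00976

α₀ = 1 / (1 + K1/[H⁺] + K1K2/[H⁺]²) = 1 / (1 + 10^+1.97 + 10^+0.91)
   = 1 / (1 + 93.325 + 8.1283) = 1/102.45 = 0.009761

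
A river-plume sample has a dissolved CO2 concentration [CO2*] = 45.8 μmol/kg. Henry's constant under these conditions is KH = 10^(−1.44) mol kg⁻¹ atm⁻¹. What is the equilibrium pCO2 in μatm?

pCO2 = 1260 μatm

KH = 10^(−1.44) = 3.631×10^-2 mol kg⁻¹ atm⁻¹
pCO2 = [CO2*]/KH = 45.8×10^-6 / 3.631×10^-2 = 1.26×10^-3 atm = 1260 μatm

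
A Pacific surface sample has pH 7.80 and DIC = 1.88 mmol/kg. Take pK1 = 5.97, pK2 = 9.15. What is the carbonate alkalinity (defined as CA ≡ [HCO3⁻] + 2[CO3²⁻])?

CA = 1.93 mmol/kg

CA = [HCO3⁻] + 2[CO3²⁻] = (α₁ + 2α₂)·DIC
At pH 7.80: [H⁺]/K1 = 10^-1.83 = 0.014791, K2/[H⁺] = 10^-1.35 = 0.044668
α₁ = 1/(1 + 0.014791 + 0.044668) = 1/1.0595 = 0.9439; α₂ = α₁·K2/[H⁺] = 0.04216
α₁ + 2α₂ = 1.0282
CA = 1.0282 × 1.88 = 1.93 mmol/kg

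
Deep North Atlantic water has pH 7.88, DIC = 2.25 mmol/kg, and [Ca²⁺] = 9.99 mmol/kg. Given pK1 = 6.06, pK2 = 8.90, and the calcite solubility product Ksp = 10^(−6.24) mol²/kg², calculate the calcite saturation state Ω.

Ω = 3.36

α₂ = 1 / (1 + [H⁺]/K2 + [H⁺]²/(K1K2)) = 1 / (1 + 10^+1.02 + 10^-0.80)
   = 1 / (1 + 10.471 + 0.15849) = 1/11.630 = 0.08599
[CO3²⁻] = α₂ × DIC = 0.08599 × 2.25 = 0.1935 mmol/kg
Ksp = 10^(−6.24) = 5.754×10^-7
Ω = [Ca²⁺][CO3²⁻]/Ksp = (9.99×10^-3)(1.935×10^-4) / 5.754×10^-7 = 3.36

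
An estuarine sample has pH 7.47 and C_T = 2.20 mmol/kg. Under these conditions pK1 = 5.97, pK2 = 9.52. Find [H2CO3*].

[CO2*] = 0.0669 mmol/kg

α₀ = 1 / (1 + K1/[H⁺] + K1K2/[H⁺]²) = 1 / (1 + 10^+1.50 + 10^-0.55)
   = 1 / (1 + 31.623 + 0.28184) = 1/32.905 = 0.03039
[CO2*] = α₀ × DIC = 0.03039 × 2.20 = 0.0669 mmol/kg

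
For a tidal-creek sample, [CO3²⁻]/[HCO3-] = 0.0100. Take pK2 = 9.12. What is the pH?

From K2 = [H⁺][CO3²⁻]/[HCO3-]:  pH = pK2 + log₁₀([CO3²⁻]/[HCO3-])
log₁₀(0.0100) = -2.000
pH = 9.12 + (-2.000) = 7.12

pH = 7.12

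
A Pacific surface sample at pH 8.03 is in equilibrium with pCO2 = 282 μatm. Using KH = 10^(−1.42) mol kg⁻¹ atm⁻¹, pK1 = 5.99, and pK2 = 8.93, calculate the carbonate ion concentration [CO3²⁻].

[CO3²⁻] = 0.148 mmol/kg

[CO2*] = KH · pCO2 = 10^(−1.42) × 282×10^-6 = 1.072×10^-5 mol/kg
α₀ = 1/(1 + K1/[H⁺] + K1K2/[H⁺]²) = 1/(1 + 10^+2.04 + 10^+1.14) = 0.008035
DIC = [CO2*]/α₀ = 1.072×10^-5 / 0.008035 = 1.334 mmol/kg
[CO3²⁻] = α₂·DIC; α₂ = 0.1109, so [CO3²⁻] = 0.1109 × 1.334 = 0.148 mmol/kg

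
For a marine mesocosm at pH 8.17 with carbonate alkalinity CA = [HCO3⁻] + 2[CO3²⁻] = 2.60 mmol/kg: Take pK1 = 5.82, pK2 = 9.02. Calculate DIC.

DIC = 2.32 mmol/kg

CA = [HCO3⁻] + 2[CO3²⁻] = (α₁ + 2α₂)·DIC
At pH 8.17: [H⁺]/K1 = 10^-2.35 = 0.0044668, K2/[H⁺] = 10^-0.85 = 0.14125
α₁ = 1/(1 + 0.0044668 + 0.14125) = 1/1.1457 = 0.8728; α₂ = α₁·K2/[H⁺] = 0.1233
α₁ + 2α₂ = 1.1194
DIC = CA / (α₁ + 2α₂) = 2.60 / 1.1194 = 2.32 mmol/kg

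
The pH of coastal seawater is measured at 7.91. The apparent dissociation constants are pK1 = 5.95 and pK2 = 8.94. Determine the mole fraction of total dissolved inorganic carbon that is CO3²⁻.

α₂ = 1 / (1 + [H⁺]/K2 + [H⁺]²/(K1K2)) = 1 / (1 + 10^+1.03 + 10^-0.93)
   = 1 / (1 + 10.715 + 0.11749) = 1/11.833 = 0.08451

α₂ = 0.0845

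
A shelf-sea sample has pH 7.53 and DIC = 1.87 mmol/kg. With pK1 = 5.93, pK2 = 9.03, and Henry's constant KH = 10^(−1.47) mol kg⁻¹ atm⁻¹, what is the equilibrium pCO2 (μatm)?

pCO2 = 1310 μatm

α₀ = 1 / (1 + K1/[H⁺] + K1K2/[H⁺]²) = 1 / (1 + 10^+1.60 + 10^+0.10)
   = 1 / (1 + 39.811 + 1.2589) = 1/42.070 = 0.02377
[CO2*] = α₀ × DIC = 0.02377 × 1.87 = 0.04445 mmol/kg
pCO2 = [CO2*]/KH = 4.445×10^-5 / 3.388×10^-2 = 1310 μatm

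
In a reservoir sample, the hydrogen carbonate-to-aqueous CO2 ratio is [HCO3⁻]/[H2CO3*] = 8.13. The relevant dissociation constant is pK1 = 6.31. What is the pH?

From K1 = [H⁺][HCO3⁻]/[H2CO3*]:  pH = pK1 + log₁₀([HCO3⁻]/[H2CO3*])
log₁₀(8.13) = +0.910
pH = 6.31 + (+0.910) = 7.22

pH = 7.22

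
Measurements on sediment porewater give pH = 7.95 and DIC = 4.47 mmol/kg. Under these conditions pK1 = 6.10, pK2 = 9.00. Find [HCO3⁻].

[HCO3⁻] = 4.05 mmol/kg

α₁ = 1 / (1 + [H⁺]/K1 + K2/[H⁺]) = 1 / (1 + 10^-1.85 + 10^-1.05)
   = 1 / (1 + 0.014125 + 0.089125) = 1/1.1033 = 0.9064
[HCO3⁻] = α₁ × DIC = 0.9064 × 4.47 = 4.05 mmol/kg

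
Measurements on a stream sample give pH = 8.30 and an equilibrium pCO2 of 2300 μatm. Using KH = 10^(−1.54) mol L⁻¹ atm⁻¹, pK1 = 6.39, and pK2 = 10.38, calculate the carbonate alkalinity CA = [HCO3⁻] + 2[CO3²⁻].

[CO2*] = KH · pCO2 = 10^(−1.54) × 2300×10^-6 = 6.633×10^-5 mol/L
α₀ = 1/(1 + K1/[H⁺] + K1K2/[H⁺]²) = 1/(1 + 10^+1.91 + 10^-0.17) = 0.01205
DIC = [CO2*]/α₀ = 6.633×10^-5 / 0.01205 = 5.503 mmol/L
CA = (α₁ + 2α₂)·DIC = (0.9798 + 2×0.008150) × 5.503 = 5.48 mmol/L

CA = 5.48 mmol/L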